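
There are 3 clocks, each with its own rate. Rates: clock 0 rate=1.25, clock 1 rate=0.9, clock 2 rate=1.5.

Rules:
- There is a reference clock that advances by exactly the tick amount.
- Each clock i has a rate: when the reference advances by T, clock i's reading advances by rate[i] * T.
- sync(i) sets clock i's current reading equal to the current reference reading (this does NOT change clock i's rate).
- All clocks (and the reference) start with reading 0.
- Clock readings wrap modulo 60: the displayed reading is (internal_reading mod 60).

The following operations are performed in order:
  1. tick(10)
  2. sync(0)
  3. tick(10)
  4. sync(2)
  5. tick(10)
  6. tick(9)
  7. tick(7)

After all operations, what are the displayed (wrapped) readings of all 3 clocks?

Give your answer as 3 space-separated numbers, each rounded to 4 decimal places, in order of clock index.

After op 1 tick(10): ref=10.0000 raw=[12.5000 9.0000 15.0000]
After op 2 sync(0): ref=10.0000 raw=[10.0000 9.0000 15.0000]
After op 3 tick(10): ref=20.0000 raw=[22.5000 18.0000 30.0000]
After op 4 sync(2): ref=20.0000 raw=[22.5000 18.0000 20.0000]
After op 5 tick(10): ref=30.0000 raw=[35.0000 27.0000 35.0000]
After op 6 tick(9): ref=39.0000 raw=[46.2500 35.1000 48.5000]
After op 7 tick(7): ref=46.0000 raw=[55.0000 41.4000 59.0000]
Wrap final raw readings (mod 60): 55.0000 mod 60 = 55.0000; 41.4000 mod 60 = 41.4000; 59.0000 mod 60 = 59.0000

Answer: 55.0000 41.4000 59.0000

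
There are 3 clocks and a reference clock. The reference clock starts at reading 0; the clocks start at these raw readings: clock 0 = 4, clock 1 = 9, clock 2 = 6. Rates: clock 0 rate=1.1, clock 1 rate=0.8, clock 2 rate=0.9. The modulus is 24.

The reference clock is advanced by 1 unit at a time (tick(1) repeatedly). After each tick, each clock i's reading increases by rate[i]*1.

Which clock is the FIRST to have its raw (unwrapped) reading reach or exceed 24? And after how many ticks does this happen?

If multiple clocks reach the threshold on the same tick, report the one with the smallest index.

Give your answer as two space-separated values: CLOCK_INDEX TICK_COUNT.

Answer: 0 19

Derivation:
clock 0: start=4, rate=1.1, needs 24-4 = 20; ticks = ceil(20/1.1) = ceil(18.1818) = 19; reading at tick 19 = 4 + 1.1*19 = 24.9000
clock 1: start=9, rate=0.8, needs 24-9 = 15; ticks = ceil(15/0.8) = ceil(18.7500) = 19; reading at tick 19 = 9 + 0.8*19 = 24.2000
clock 2: start=6, rate=0.9, needs 24-6 = 18; ticks = ceil(18/0.9) = ceil(20.0000) = 20; reading at tick 20 = 6 + 0.9*20 = 24.0000
Minimum tick count = 19; winners = [0, 1]; smallest index = 0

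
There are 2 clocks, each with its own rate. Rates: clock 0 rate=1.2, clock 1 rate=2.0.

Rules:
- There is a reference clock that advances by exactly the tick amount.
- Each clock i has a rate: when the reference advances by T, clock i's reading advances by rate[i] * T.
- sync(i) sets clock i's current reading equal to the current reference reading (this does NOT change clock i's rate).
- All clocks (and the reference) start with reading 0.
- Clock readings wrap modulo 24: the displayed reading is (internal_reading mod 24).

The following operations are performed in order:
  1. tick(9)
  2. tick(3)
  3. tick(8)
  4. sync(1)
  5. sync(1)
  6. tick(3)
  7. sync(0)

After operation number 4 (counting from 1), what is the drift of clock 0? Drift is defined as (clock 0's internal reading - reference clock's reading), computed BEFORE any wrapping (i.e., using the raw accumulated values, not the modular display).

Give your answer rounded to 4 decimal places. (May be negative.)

Answer: 4.0000

Derivation:
After op 1 tick(9): ref=9.0000 raw=[10.8000 18.0000]
After op 2 tick(3): ref=12.0000 raw=[14.4000 24.0000]
After op 3 tick(8): ref=20.0000 raw=[24.0000 40.0000]
After op 4 sync(1): ref=20.0000 raw=[24.0000 20.0000]
Drift of clock 0 after op 4: 24.0000 - 20.0000 = 4.0000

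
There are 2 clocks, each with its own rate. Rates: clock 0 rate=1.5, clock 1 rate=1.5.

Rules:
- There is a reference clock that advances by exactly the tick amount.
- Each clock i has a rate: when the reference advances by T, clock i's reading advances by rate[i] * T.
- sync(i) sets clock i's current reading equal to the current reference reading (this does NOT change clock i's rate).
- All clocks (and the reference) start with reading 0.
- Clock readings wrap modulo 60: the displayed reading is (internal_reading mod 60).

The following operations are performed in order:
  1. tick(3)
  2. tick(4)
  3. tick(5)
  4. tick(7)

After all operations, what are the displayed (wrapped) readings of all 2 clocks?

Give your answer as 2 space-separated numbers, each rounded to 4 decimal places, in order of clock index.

After op 1 tick(3): ref=3.0000 raw=[4.5000 4.5000]
After op 2 tick(4): ref=7.0000 raw=[10.5000 10.5000]
After op 3 tick(5): ref=12.0000 raw=[18.0000 18.0000]
After op 4 tick(7): ref=19.0000 raw=[28.5000 28.5000]
Wrap final raw readings (mod 60): 28.5000 mod 60 = 28.5000; 28.5000 mod 60 = 28.5000

Answer: 28.5000 28.5000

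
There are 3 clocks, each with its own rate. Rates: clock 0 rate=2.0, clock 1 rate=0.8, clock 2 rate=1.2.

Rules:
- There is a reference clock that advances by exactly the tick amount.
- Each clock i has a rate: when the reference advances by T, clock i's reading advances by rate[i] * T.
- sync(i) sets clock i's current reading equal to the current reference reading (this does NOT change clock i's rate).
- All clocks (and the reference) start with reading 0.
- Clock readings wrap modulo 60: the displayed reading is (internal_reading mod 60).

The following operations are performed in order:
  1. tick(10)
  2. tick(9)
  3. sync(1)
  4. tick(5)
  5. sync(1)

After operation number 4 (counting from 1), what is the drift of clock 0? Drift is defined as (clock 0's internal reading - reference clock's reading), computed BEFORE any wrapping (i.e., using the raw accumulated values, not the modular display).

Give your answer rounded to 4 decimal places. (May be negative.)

Answer: 24.0000

Derivation:
After op 1 tick(10): ref=10.0000 raw=[20.0000 8.0000 12.0000]
After op 2 tick(9): ref=19.0000 raw=[38.0000 15.2000 22.8000]
After op 3 sync(1): ref=19.0000 raw=[38.0000 19.0000 22.8000]
After op 4 tick(5): ref=24.0000 raw=[48.0000 23.0000 28.8000]
Drift of clock 0 after op 4: 48.0000 - 24.0000 = 24.0000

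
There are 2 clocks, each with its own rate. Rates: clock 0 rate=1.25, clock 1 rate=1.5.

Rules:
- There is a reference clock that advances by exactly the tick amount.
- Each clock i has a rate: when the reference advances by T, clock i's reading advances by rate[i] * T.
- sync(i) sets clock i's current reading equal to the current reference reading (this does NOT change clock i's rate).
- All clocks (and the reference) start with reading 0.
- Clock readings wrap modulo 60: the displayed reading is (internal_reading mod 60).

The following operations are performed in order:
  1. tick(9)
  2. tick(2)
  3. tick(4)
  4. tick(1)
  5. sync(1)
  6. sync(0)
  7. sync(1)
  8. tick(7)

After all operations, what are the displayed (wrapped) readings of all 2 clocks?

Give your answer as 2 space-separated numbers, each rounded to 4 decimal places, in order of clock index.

Answer: 24.7500 26.5000

Derivation:
After op 1 tick(9): ref=9.0000 raw=[11.2500 13.5000]
After op 2 tick(2): ref=11.0000 raw=[13.7500 16.5000]
After op 3 tick(4): ref=15.0000 raw=[18.7500 22.5000]
After op 4 tick(1): ref=16.0000 raw=[20.0000 24.0000]
After op 5 sync(1): ref=16.0000 raw=[20.0000 16.0000]
After op 6 sync(0): ref=16.0000 raw=[16.0000 16.0000]
After op 7 sync(1): ref=16.0000 raw=[16.0000 16.0000]
After op 8 tick(7): ref=23.0000 raw=[24.7500 26.5000]
Wrap final raw readings (mod 60): 24.7500 mod 60 = 24.7500; 26.5000 mod 60 = 26.5000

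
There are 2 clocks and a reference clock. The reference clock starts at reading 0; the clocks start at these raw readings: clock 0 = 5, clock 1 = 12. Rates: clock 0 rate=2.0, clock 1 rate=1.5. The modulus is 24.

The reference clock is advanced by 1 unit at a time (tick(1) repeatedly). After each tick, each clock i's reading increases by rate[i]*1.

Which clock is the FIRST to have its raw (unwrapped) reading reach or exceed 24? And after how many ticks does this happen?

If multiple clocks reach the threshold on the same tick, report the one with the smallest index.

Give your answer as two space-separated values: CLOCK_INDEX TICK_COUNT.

Answer: 1 8

Derivation:
clock 0: start=5, rate=2.0, needs 24-5 = 19; ticks = ceil(19/2.0) = ceil(9.5000) = 10; reading at tick 10 = 5 + 2.0*10 = 25.0000
clock 1: start=12, rate=1.5, needs 24-12 = 12; ticks = ceil(12/1.5) = ceil(8.0000) = 8; reading at tick 8 = 12 + 1.5*8 = 24.0000
Minimum tick count = 8; winners = [1]; smallest index = 1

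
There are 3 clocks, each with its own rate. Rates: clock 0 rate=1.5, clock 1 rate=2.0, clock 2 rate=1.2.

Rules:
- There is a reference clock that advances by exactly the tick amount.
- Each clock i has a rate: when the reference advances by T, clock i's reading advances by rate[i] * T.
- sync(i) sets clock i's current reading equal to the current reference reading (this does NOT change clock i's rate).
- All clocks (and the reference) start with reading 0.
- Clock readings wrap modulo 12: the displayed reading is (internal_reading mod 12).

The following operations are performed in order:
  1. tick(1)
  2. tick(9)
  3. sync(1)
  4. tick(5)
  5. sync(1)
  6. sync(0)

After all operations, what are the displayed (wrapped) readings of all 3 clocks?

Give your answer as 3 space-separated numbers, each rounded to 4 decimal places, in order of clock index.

Answer: 3.0000 3.0000 6.0000

Derivation:
After op 1 tick(1): ref=1.0000 raw=[1.5000 2.0000 1.2000]
After op 2 tick(9): ref=10.0000 raw=[15.0000 20.0000 12.0000]
After op 3 sync(1): ref=10.0000 raw=[15.0000 10.0000 12.0000]
After op 4 tick(5): ref=15.0000 raw=[22.5000 20.0000 18.0000]
After op 5 sync(1): ref=15.0000 raw=[22.5000 15.0000 18.0000]
After op 6 sync(0): ref=15.0000 raw=[15.0000 15.0000 18.0000]
Wrap final raw readings (mod 12): 15.0000 mod 12 = 3.0000; 15.0000 mod 12 = 3.0000; 18.0000 mod 12 = 6.0000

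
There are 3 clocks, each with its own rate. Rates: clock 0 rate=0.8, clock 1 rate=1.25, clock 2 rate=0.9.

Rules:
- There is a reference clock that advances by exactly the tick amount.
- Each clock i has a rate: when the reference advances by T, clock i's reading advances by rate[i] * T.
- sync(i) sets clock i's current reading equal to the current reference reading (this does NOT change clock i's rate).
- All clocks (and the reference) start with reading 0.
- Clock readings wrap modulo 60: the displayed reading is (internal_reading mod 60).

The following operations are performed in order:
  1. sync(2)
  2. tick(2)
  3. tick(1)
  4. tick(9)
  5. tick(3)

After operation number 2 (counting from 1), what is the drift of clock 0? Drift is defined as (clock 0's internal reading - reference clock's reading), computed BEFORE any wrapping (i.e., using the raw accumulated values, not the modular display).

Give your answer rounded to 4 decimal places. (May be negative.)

After op 1 sync(2): ref=0.0000 raw=[0.0000 0.0000 0.0000]
After op 2 tick(2): ref=2.0000 raw=[1.6000 2.5000 1.8000]
Drift of clock 0 after op 2: 1.6000 - 2.0000 = -0.4000

Answer: -0.4000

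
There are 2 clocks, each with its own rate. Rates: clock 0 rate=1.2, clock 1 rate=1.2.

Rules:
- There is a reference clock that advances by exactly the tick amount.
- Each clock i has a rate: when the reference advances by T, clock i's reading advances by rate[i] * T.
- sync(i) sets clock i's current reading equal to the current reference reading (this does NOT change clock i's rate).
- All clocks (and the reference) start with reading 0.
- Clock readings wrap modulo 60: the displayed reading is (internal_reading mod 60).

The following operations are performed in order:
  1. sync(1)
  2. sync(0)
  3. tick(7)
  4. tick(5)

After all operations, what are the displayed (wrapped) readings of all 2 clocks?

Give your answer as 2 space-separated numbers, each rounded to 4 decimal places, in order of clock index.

After op 1 sync(1): ref=0.0000 raw=[0.0000 0.0000]
After op 2 sync(0): ref=0.0000 raw=[0.0000 0.0000]
After op 3 tick(7): ref=7.0000 raw=[8.4000 8.4000]
After op 4 tick(5): ref=12.0000 raw=[14.4000 14.4000]
Wrap final raw readings (mod 60): 14.4000 mod 60 = 14.4000; 14.4000 mod 60 = 14.4000

Answer: 14.4000 14.4000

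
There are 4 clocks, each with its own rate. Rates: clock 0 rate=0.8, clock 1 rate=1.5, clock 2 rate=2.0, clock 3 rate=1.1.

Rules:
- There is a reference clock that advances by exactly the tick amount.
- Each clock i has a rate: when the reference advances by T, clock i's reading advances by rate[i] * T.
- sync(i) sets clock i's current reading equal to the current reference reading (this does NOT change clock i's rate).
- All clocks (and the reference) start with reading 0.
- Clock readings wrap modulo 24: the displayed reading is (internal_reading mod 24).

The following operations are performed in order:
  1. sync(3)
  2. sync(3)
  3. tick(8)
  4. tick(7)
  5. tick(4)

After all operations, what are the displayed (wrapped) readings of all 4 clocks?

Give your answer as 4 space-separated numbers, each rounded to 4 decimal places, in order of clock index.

Answer: 15.2000 4.5000 14.0000 20.9000

Derivation:
After op 1 sync(3): ref=0.0000 raw=[0.0000 0.0000 0.0000 0.0000]
After op 2 sync(3): ref=0.0000 raw=[0.0000 0.0000 0.0000 0.0000]
After op 3 tick(8): ref=8.0000 raw=[6.4000 12.0000 16.0000 8.8000]
After op 4 tick(7): ref=15.0000 raw=[12.0000 22.5000 30.0000 16.5000]
After op 5 tick(4): ref=19.0000 raw=[15.2000 28.5000 38.0000 20.9000]
Wrap final raw readings (mod 24): 15.2000 mod 24 = 15.2000; 28.5000 mod 24 = 4.5000; 38.0000 mod 24 = 14.0000; 20.9000 mod 24 = 20.9000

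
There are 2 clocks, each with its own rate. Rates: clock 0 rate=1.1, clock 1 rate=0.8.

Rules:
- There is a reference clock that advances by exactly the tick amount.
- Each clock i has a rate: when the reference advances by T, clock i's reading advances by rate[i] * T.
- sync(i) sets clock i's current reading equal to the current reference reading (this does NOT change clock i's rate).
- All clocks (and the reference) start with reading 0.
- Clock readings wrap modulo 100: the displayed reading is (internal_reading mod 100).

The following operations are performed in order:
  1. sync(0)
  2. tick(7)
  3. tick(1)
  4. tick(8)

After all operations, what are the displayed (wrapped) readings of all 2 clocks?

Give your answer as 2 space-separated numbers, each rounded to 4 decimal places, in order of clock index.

Answer: 17.6000 12.8000

Derivation:
After op 1 sync(0): ref=0.0000 raw=[0.0000 0.0000]
After op 2 tick(7): ref=7.0000 raw=[7.7000 5.6000]
After op 3 tick(1): ref=8.0000 raw=[8.8000 6.4000]
After op 4 tick(8): ref=16.0000 raw=[17.6000 12.8000]
Wrap final raw readings (mod 100): 17.6000 mod 100 = 17.6000; 12.8000 mod 100 = 12.8000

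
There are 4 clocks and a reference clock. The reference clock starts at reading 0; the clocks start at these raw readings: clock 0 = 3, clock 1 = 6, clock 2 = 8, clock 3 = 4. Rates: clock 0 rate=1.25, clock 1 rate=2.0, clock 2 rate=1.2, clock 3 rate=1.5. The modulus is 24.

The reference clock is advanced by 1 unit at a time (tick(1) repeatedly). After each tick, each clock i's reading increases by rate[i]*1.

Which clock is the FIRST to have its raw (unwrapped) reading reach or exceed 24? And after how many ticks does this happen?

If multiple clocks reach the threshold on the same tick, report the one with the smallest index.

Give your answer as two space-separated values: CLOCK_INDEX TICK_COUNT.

Answer: 1 9

Derivation:
clock 0: start=3, rate=1.25, needs 24-3 = 21; ticks = ceil(21/1.25) = ceil(16.8000) = 17; reading at tick 17 = 3 + 1.25*17 = 24.2500
clock 1: start=6, rate=2.0, needs 24-6 = 18; ticks = ceil(18/2.0) = ceil(9.0000) = 9; reading at tick 9 = 6 + 2.0*9 = 24.0000
clock 2: start=8, rate=1.2, needs 24-8 = 16; ticks = ceil(16/1.2) = ceil(13.3333) = 14; reading at tick 14 = 8 + 1.2*14 = 24.8000
clock 3: start=4, rate=1.5, needs 24-4 = 20; ticks = ceil(20/1.5) = ceil(13.3333) = 14; reading at tick 14 = 4 + 1.5*14 = 25.0000
Minimum tick count = 9; winners = [1]; smallest index = 1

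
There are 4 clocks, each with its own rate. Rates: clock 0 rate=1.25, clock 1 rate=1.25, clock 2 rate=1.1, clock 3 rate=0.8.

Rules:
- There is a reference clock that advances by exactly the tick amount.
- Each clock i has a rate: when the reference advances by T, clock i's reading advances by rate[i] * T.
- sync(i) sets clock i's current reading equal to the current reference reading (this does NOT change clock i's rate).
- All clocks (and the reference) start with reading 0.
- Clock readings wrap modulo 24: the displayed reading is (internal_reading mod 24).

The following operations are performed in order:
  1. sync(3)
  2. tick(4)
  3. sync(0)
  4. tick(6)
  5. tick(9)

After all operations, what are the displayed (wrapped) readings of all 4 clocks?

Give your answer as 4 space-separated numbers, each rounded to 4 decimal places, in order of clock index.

After op 1 sync(3): ref=0.0000 raw=[0.0000 0.0000 0.0000 0.0000]
After op 2 tick(4): ref=4.0000 raw=[5.0000 5.0000 4.4000 3.2000]
After op 3 sync(0): ref=4.0000 raw=[4.0000 5.0000 4.4000 3.2000]
After op 4 tick(6): ref=10.0000 raw=[11.5000 12.5000 11.0000 8.0000]
After op 5 tick(9): ref=19.0000 raw=[22.7500 23.7500 20.9000 15.2000]
Wrap final raw readings (mod 24): 22.7500 mod 24 = 22.7500; 23.7500 mod 24 = 23.7500; 20.9000 mod 24 = 20.9000; 15.2000 mod 24 = 15.2000

Answer: 22.7500 23.7500 20.9000 15.2000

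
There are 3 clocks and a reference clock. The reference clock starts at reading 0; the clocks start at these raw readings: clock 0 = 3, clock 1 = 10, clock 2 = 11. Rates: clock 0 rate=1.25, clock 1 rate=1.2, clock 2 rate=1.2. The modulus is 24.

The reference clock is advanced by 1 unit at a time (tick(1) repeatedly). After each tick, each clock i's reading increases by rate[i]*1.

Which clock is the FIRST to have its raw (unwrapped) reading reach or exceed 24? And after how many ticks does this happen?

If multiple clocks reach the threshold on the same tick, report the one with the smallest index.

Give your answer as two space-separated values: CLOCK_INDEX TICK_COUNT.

clock 0: start=3, rate=1.25, needs 24-3 = 21; ticks = ceil(21/1.25) = ceil(16.8000) = 17; reading at tick 17 = 3 + 1.25*17 = 24.2500
clock 1: start=10, rate=1.2, needs 24-10 = 14; ticks = ceil(14/1.2) = ceil(11.6667) = 12; reading at tick 12 = 10 + 1.2*12 = 24.4000
clock 2: start=11, rate=1.2, needs 24-11 = 13; ticks = ceil(13/1.2) = ceil(10.8333) = 11; reading at tick 11 = 11 + 1.2*11 = 24.2000
Minimum tick count = 11; winners = [2]; smallest index = 2

Answer: 2 11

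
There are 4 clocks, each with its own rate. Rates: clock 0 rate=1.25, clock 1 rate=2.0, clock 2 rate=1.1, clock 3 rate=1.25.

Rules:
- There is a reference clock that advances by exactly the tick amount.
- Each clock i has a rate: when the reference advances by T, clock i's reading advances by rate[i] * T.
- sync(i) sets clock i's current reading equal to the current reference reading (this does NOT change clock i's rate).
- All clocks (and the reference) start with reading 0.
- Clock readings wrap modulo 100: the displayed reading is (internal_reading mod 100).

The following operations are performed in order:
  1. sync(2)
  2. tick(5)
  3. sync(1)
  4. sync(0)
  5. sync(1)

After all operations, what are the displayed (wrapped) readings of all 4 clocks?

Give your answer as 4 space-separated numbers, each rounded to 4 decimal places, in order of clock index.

Answer: 5.0000 5.0000 5.5000 6.2500

Derivation:
After op 1 sync(2): ref=0.0000 raw=[0.0000 0.0000 0.0000 0.0000]
After op 2 tick(5): ref=5.0000 raw=[6.2500 10.0000 5.5000 6.2500]
After op 3 sync(1): ref=5.0000 raw=[6.2500 5.0000 5.5000 6.2500]
After op 4 sync(0): ref=5.0000 raw=[5.0000 5.0000 5.5000 6.2500]
After op 5 sync(1): ref=5.0000 raw=[5.0000 5.0000 5.5000 6.2500]
Wrap final raw readings (mod 100): 5.0000 mod 100 = 5.0000; 5.0000 mod 100 = 5.0000; 5.5000 mod 100 = 5.5000; 6.2500 mod 100 = 6.2500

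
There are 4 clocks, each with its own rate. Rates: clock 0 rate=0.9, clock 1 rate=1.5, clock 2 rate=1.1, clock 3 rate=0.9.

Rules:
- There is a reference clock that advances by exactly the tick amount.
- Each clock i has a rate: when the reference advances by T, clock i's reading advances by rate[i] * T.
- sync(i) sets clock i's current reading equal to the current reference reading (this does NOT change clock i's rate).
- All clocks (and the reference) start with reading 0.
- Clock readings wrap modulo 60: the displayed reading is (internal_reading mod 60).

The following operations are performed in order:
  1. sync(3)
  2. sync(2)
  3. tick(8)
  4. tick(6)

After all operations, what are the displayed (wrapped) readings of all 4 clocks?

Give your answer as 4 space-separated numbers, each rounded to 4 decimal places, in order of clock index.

Answer: 12.6000 21.0000 15.4000 12.6000

Derivation:
After op 1 sync(3): ref=0.0000 raw=[0.0000 0.0000 0.0000 0.0000]
After op 2 sync(2): ref=0.0000 raw=[0.0000 0.0000 0.0000 0.0000]
After op 3 tick(8): ref=8.0000 raw=[7.2000 12.0000 8.8000 7.2000]
After op 4 tick(6): ref=14.0000 raw=[12.6000 21.0000 15.4000 12.6000]
Wrap final raw readings (mod 60): 12.6000 mod 60 = 12.6000; 21.0000 mod 60 = 21.0000; 15.4000 mod 60 = 15.4000; 12.6000 mod 60 = 12.6000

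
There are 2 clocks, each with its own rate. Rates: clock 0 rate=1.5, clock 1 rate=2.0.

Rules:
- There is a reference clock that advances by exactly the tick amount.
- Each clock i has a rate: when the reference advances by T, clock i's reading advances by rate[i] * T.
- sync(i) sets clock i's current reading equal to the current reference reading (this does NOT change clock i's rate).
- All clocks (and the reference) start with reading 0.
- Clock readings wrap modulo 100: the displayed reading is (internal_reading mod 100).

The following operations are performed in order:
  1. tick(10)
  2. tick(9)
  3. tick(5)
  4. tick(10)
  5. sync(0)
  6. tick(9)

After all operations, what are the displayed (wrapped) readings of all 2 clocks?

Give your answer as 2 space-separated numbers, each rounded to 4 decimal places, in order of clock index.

Answer: 47.5000 86.0000

Derivation:
After op 1 tick(10): ref=10.0000 raw=[15.0000 20.0000]
After op 2 tick(9): ref=19.0000 raw=[28.5000 38.0000]
After op 3 tick(5): ref=24.0000 raw=[36.0000 48.0000]
After op 4 tick(10): ref=34.0000 raw=[51.0000 68.0000]
After op 5 sync(0): ref=34.0000 raw=[34.0000 68.0000]
After op 6 tick(9): ref=43.0000 raw=[47.5000 86.0000]
Wrap final raw readings (mod 100): 47.5000 mod 100 = 47.5000; 86.0000 mod 100 = 86.0000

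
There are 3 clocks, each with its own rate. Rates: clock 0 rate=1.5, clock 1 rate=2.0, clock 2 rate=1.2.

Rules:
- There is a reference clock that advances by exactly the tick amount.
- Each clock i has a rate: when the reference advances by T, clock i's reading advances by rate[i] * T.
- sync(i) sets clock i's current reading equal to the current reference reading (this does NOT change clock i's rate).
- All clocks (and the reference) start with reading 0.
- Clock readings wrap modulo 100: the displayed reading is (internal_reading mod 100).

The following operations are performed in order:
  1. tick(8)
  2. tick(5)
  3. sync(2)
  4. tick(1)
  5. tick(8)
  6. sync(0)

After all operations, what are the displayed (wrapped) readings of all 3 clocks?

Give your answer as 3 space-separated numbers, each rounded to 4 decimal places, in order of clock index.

Answer: 22.0000 44.0000 23.8000

Derivation:
After op 1 tick(8): ref=8.0000 raw=[12.0000 16.0000 9.6000]
After op 2 tick(5): ref=13.0000 raw=[19.5000 26.0000 15.6000]
After op 3 sync(2): ref=13.0000 raw=[19.5000 26.0000 13.0000]
After op 4 tick(1): ref=14.0000 raw=[21.0000 28.0000 14.2000]
After op 5 tick(8): ref=22.0000 raw=[33.0000 44.0000 23.8000]
After op 6 sync(0): ref=22.0000 raw=[22.0000 44.0000 23.8000]
Wrap final raw readings (mod 100): 22.0000 mod 100 = 22.0000; 44.0000 mod 100 = 44.0000; 23.8000 mod 100 = 23.8000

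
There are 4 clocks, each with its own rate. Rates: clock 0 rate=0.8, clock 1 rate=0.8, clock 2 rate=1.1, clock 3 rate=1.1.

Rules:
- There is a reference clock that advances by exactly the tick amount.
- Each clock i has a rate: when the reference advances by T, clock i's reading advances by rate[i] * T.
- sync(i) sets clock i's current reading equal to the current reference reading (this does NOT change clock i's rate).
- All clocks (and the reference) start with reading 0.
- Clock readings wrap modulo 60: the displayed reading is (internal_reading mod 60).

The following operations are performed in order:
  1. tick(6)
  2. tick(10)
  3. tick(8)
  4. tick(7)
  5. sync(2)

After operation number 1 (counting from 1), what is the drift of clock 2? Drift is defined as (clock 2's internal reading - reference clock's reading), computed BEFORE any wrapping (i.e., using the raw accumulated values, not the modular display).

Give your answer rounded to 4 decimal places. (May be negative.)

After op 1 tick(6): ref=6.0000 raw=[4.8000 4.8000 6.6000 6.6000]
Drift of clock 2 after op 1: 6.6000 - 6.0000 = 0.6000

Answer: 0.6000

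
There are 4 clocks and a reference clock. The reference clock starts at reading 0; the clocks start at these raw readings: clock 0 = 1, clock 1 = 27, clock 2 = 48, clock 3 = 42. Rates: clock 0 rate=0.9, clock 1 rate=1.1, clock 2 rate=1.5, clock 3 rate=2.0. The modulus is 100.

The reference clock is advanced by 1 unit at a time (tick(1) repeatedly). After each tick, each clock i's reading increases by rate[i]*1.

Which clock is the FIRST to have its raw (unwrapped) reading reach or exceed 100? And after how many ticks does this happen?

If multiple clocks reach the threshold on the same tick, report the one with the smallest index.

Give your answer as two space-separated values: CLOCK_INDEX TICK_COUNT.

clock 0: start=1, rate=0.9, needs 100-1 = 99; ticks = ceil(99/0.9) = ceil(110.0000) = 110; reading at tick 110 = 1 + 0.9*110 = 100.0000
clock 1: start=27, rate=1.1, needs 100-27 = 73; ticks = ceil(73/1.1) = ceil(66.3636) = 67; reading at tick 67 = 27 + 1.1*67 = 100.7000
clock 2: start=48, rate=1.5, needs 100-48 = 52; ticks = ceil(52/1.5) = ceil(34.6667) = 35; reading at tick 35 = 48 + 1.5*35 = 100.5000
clock 3: start=42, rate=2.0, needs 100-42 = 58; ticks = ceil(58/2.0) = ceil(29.0000) = 29; reading at tick 29 = 42 + 2.0*29 = 100.0000
Minimum tick count = 29; winners = [3]; smallest index = 3

Answer: 3 29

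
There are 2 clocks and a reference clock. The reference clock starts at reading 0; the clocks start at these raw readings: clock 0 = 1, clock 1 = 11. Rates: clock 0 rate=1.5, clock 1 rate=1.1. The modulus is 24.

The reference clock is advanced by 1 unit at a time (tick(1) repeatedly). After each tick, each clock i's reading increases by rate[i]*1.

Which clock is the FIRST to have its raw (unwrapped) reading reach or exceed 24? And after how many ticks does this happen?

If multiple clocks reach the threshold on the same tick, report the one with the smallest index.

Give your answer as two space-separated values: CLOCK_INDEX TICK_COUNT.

Answer: 1 12

Derivation:
clock 0: start=1, rate=1.5, needs 24-1 = 23; ticks = ceil(23/1.5) = ceil(15.3333) = 16; reading at tick 16 = 1 + 1.5*16 = 25.0000
clock 1: start=11, rate=1.1, needs 24-11 = 13; ticks = ceil(13/1.1) = ceil(11.8182) = 12; reading at tick 12 = 11 + 1.1*12 = 24.2000
Minimum tick count = 12; winners = [1]; smallest index = 1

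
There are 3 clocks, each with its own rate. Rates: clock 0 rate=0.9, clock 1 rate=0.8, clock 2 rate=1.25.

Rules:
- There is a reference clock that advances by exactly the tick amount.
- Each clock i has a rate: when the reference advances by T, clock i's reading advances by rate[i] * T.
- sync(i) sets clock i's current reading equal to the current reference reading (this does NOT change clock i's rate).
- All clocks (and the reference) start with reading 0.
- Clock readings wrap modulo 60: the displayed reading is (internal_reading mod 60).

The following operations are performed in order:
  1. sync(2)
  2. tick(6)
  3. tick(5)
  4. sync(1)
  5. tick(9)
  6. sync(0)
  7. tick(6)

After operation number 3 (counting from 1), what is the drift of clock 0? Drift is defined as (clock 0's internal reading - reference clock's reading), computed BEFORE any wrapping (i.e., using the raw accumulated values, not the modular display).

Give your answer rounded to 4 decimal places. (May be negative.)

Answer: -1.1000

Derivation:
After op 1 sync(2): ref=0.0000 raw=[0.0000 0.0000 0.0000]
After op 2 tick(6): ref=6.0000 raw=[5.4000 4.8000 7.5000]
After op 3 tick(5): ref=11.0000 raw=[9.9000 8.8000 13.7500]
Drift of clock 0 after op 3: 9.9000 - 11.0000 = -1.1000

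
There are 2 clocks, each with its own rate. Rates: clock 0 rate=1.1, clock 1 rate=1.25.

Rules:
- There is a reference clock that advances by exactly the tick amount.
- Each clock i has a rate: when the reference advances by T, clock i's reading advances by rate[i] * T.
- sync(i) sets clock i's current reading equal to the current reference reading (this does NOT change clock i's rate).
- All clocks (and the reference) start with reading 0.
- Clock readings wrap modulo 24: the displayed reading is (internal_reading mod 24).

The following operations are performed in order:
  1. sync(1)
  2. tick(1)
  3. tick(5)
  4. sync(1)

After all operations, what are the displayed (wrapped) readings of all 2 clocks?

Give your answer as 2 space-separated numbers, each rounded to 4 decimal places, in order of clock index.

Answer: 6.6000 6.0000

Derivation:
After op 1 sync(1): ref=0.0000 raw=[0.0000 0.0000]
After op 2 tick(1): ref=1.0000 raw=[1.1000 1.2500]
After op 3 tick(5): ref=6.0000 raw=[6.6000 7.5000]
After op 4 sync(1): ref=6.0000 raw=[6.6000 6.0000]
Wrap final raw readings (mod 24): 6.6000 mod 24 = 6.6000; 6.0000 mod 24 = 6.0000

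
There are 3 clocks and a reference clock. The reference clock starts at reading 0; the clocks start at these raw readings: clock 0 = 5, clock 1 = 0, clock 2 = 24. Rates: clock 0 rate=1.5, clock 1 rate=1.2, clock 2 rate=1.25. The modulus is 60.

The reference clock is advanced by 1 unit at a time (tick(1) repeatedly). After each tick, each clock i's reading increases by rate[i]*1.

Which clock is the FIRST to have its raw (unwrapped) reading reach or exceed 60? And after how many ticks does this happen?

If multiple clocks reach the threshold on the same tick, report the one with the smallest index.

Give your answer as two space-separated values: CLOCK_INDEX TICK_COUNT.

Answer: 2 29

Derivation:
clock 0: start=5, rate=1.5, needs 60-5 = 55; ticks = ceil(55/1.5) = ceil(36.6667) = 37; reading at tick 37 = 5 + 1.5*37 = 60.5000
clock 1: start=0, rate=1.2, needs 60-0 = 60; ticks = ceil(60/1.2) = ceil(50.0000) = 50; reading at tick 50 = 0 + 1.2*50 = 60.0000
clock 2: start=24, rate=1.25, needs 60-24 = 36; ticks = ceil(36/1.25) = ceil(28.8000) = 29; reading at tick 29 = 24 + 1.25*29 = 60.2500
Minimum tick count = 29; winners = [2]; smallest index = 2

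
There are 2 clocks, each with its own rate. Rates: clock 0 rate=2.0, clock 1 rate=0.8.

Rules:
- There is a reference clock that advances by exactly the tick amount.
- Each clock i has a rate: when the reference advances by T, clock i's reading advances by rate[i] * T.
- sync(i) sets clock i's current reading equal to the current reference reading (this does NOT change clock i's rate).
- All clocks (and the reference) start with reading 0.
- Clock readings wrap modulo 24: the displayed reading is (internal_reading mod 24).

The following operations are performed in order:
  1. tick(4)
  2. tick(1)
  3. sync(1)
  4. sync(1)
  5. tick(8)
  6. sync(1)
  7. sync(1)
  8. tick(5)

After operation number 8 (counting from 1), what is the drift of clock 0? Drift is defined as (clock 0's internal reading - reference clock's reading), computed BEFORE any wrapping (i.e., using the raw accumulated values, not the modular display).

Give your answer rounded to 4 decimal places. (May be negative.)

After op 1 tick(4): ref=4.0000 raw=[8.0000 3.2000]
After op 2 tick(1): ref=5.0000 raw=[10.0000 4.0000]
After op 3 sync(1): ref=5.0000 raw=[10.0000 5.0000]
After op 4 sync(1): ref=5.0000 raw=[10.0000 5.0000]
After op 5 tick(8): ref=13.0000 raw=[26.0000 11.4000]
After op 6 sync(1): ref=13.0000 raw=[26.0000 13.0000]
After op 7 sync(1): ref=13.0000 raw=[26.0000 13.0000]
After op 8 tick(5): ref=18.0000 raw=[36.0000 17.0000]
Drift of clock 0 after op 8: 36.0000 - 18.0000 = 18.0000

Answer: 18.0000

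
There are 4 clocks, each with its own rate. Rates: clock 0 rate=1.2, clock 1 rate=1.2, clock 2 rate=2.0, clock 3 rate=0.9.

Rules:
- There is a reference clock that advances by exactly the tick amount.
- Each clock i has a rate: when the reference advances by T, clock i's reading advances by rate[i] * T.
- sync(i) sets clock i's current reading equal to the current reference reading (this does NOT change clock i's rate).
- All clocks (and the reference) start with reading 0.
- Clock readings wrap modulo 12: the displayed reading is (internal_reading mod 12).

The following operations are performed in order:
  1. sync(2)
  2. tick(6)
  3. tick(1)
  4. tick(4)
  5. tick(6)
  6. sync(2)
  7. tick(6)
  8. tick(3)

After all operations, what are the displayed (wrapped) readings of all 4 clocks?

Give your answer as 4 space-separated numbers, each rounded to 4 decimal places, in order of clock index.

After op 1 sync(2): ref=0.0000 raw=[0.0000 0.0000 0.0000 0.0000]
After op 2 tick(6): ref=6.0000 raw=[7.2000 7.2000 12.0000 5.4000]
After op 3 tick(1): ref=7.0000 raw=[8.4000 8.4000 14.0000 6.3000]
After op 4 tick(4): ref=11.0000 raw=[13.2000 13.2000 22.0000 9.9000]
After op 5 tick(6): ref=17.0000 raw=[20.4000 20.4000 34.0000 15.3000]
After op 6 sync(2): ref=17.0000 raw=[20.4000 20.4000 17.0000 15.3000]
After op 7 tick(6): ref=23.0000 raw=[27.6000 27.6000 29.0000 20.7000]
After op 8 tick(3): ref=26.0000 raw=[31.2000 31.2000 35.0000 23.4000]
Wrap final raw readings (mod 12): 31.2000 mod 12 = 7.2000; 31.2000 mod 12 = 7.2000; 35.0000 mod 12 = 11.0000; 23.4000 mod 12 = 11.4000

Answer: 7.2000 7.2000 11.0000 11.4000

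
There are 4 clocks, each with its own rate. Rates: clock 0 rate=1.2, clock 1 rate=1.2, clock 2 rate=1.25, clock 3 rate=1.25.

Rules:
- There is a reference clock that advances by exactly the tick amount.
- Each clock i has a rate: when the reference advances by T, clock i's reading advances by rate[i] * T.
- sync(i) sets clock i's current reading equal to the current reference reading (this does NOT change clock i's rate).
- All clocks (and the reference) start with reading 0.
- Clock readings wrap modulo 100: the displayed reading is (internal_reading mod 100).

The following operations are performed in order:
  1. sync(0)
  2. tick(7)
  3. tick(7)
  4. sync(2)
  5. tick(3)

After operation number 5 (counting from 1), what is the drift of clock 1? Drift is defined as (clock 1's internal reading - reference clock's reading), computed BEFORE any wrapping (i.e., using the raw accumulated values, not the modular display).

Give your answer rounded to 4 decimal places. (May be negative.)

After op 1 sync(0): ref=0.0000 raw=[0.0000 0.0000 0.0000 0.0000]
After op 2 tick(7): ref=7.0000 raw=[8.4000 8.4000 8.7500 8.7500]
After op 3 tick(7): ref=14.0000 raw=[16.8000 16.8000 17.5000 17.5000]
After op 4 sync(2): ref=14.0000 raw=[16.8000 16.8000 14.0000 17.5000]
After op 5 tick(3): ref=17.0000 raw=[20.4000 20.4000 17.7500 21.2500]
Drift of clock 1 after op 5: 20.4000 - 17.0000 = 3.4000

Answer: 3.4000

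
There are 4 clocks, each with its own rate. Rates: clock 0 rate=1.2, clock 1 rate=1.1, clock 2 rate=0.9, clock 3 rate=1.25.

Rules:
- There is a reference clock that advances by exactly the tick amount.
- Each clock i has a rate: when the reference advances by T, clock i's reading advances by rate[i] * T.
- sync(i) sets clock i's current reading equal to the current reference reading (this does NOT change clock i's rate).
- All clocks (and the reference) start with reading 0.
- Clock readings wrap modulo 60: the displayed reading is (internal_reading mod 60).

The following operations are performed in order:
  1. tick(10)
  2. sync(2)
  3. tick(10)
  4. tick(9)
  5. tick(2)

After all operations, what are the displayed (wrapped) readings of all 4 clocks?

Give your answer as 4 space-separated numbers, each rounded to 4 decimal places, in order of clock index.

Answer: 37.2000 34.1000 28.9000 38.7500

Derivation:
After op 1 tick(10): ref=10.0000 raw=[12.0000 11.0000 9.0000 12.5000]
After op 2 sync(2): ref=10.0000 raw=[12.0000 11.0000 10.0000 12.5000]
After op 3 tick(10): ref=20.0000 raw=[24.0000 22.0000 19.0000 25.0000]
After op 4 tick(9): ref=29.0000 raw=[34.8000 31.9000 27.1000 36.2500]
After op 5 tick(2): ref=31.0000 raw=[37.2000 34.1000 28.9000 38.7500]
Wrap final raw readings (mod 60): 37.2000 mod 60 = 37.2000; 34.1000 mod 60 = 34.1000; 28.9000 mod 60 = 28.9000; 38.7500 mod 60 = 38.7500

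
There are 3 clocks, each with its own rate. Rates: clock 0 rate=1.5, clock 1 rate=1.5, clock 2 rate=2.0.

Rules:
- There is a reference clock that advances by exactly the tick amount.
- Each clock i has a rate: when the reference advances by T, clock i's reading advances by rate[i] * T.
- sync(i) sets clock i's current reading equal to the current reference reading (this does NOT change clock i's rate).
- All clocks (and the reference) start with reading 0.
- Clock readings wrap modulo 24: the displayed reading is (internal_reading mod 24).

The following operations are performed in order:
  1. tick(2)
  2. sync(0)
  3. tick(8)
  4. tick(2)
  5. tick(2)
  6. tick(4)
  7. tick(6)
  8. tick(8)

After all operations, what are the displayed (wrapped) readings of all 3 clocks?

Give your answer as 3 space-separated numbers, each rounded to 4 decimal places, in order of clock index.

After op 1 tick(2): ref=2.0000 raw=[3.0000 3.0000 4.0000]
After op 2 sync(0): ref=2.0000 raw=[2.0000 3.0000 4.0000]
After op 3 tick(8): ref=10.0000 raw=[14.0000 15.0000 20.0000]
After op 4 tick(2): ref=12.0000 raw=[17.0000 18.0000 24.0000]
After op 5 tick(2): ref=14.0000 raw=[20.0000 21.0000 28.0000]
After op 6 tick(4): ref=18.0000 raw=[26.0000 27.0000 36.0000]
After op 7 tick(6): ref=24.0000 raw=[35.0000 36.0000 48.0000]
After op 8 tick(8): ref=32.0000 raw=[47.0000 48.0000 64.0000]
Wrap final raw readings (mod 24): 47.0000 mod 24 = 23.0000; 48.0000 mod 24 = 0.0000; 64.0000 mod 24 = 16.0000

Answer: 23.0000 0.0000 16.0000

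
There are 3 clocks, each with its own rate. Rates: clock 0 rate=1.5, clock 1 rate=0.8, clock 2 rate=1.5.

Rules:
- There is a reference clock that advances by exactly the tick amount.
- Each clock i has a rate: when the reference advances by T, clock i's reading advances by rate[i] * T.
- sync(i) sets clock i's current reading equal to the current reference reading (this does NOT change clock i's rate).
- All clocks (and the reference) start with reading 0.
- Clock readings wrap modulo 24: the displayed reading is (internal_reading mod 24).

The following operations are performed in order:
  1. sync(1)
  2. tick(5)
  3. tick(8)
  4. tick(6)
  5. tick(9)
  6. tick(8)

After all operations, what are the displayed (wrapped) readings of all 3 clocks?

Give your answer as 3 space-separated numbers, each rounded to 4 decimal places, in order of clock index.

After op 1 sync(1): ref=0.0000 raw=[0.0000 0.0000 0.0000]
After op 2 tick(5): ref=5.0000 raw=[7.5000 4.0000 7.5000]
After op 3 tick(8): ref=13.0000 raw=[19.5000 10.4000 19.5000]
After op 4 tick(6): ref=19.0000 raw=[28.5000 15.2000 28.5000]
After op 5 tick(9): ref=28.0000 raw=[42.0000 22.4000 42.0000]
After op 6 tick(8): ref=36.0000 raw=[54.0000 28.8000 54.0000]
Wrap final raw readings (mod 24): 54.0000 mod 24 = 6.0000; 28.8000 mod 24 = 4.8000; 54.0000 mod 24 = 6.0000

Answer: 6.0000 4.8000 6.0000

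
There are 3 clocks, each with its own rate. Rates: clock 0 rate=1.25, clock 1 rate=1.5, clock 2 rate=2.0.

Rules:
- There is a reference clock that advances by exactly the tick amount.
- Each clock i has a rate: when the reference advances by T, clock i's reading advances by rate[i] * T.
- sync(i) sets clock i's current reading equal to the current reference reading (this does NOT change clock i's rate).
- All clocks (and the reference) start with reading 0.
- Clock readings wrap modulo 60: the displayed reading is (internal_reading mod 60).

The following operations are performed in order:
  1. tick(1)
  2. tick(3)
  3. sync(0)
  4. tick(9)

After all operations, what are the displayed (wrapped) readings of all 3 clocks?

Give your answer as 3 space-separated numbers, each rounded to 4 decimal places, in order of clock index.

Answer: 15.2500 19.5000 26.0000

Derivation:
After op 1 tick(1): ref=1.0000 raw=[1.2500 1.5000 2.0000]
After op 2 tick(3): ref=4.0000 raw=[5.0000 6.0000 8.0000]
After op 3 sync(0): ref=4.0000 raw=[4.0000 6.0000 8.0000]
After op 4 tick(9): ref=13.0000 raw=[15.2500 19.5000 26.0000]
Wrap final raw readings (mod 60): 15.2500 mod 60 = 15.2500; 19.5000 mod 60 = 19.5000; 26.0000 mod 60 = 26.0000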